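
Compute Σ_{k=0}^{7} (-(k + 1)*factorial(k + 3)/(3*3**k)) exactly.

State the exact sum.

Σ = -492314/81

Compute t_(k+1)/t_k: get (k + 2)*(k + 4)/(3*(k + 1)).
Gosper form: A/B · C(k+1)/C(k) with A=k/3 + 4/3, B=1, C=k + 1.
Solve (k/3 + 4/3)·f(k+1) − (1)·f(k) = k + 1.
d = 0 from the (1,0,1) case.
Solving with deg f ≤ 0: f(k) = 3.
Get s_k = R·t_k = -factorial(k + 3)/3**k with R(k) = B(k−1)f(k)/C(k) = 3/(k + 1).
s_(k+1) − s_k = -(k + 1)*factorial(k + 3)/(3*3**k) = t_k.
Sum = s_(8) − s_(0); s_(8) = -492800/81, s_(0) = -6 ⇒ -492314/81.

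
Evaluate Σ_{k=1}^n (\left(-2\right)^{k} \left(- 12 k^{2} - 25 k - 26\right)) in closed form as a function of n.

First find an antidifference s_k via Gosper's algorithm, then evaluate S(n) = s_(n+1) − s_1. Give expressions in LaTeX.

S(n) = - 8 \left(-2\right)^{n} n^{2} - 22 \left(-2\right)^{n} n - 22 \left(-2\right)^{n} + 22

t_(k+1)/t_k = 2*(-12*k**2 - 49*k - 63)/(12*k**2 + 25*k + 26).
So A=-2 and B=1, with C=k**2 + 25*k/12 + 13/6.
Set up (-2)·f(k+1) − (1)·f(k) − (k**2 + 25*k/12 + 13/6) = 0.
d = 2 from the (0,0,2) case.
Coefficient equations give f(k) = -(4*k**2 + 3*k + 4)/12.
So s_k = (B(k−1)f/C)·t_k = (-(4*k**2 + 3*k + 4)/(12*k**2 + 25*k + 26))·t_k = (-2)**k*(4*k**2 + 3*k + 4).
Check: Δs_k = (-2)**k*(-12*k**2 - 25*k - 26). ✓
Σ_(k=1)^n t_k = s_(n+1) − s_(1) = ((-2)**(n + 1)*(4*n**2 + 11*n + 11)) − (-22), i.e. -8*(-2)**n*n**2 - 22*(-2)**n*n - 22*(-2)**n + 22.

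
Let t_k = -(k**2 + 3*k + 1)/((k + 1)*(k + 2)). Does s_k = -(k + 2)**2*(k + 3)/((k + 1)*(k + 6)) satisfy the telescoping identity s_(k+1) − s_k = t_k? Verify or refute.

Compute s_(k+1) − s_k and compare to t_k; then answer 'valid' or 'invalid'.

Invalid: residual 3*(3*k**2 + 7*k - 2)/(k**4 + 16*k**3 + 83*k**2 + 152*k + 84) ≠ 0.

s_(k+1) = (-k - 4)*(k + 3)**2/((k + 2)*(k + 7))
s_(k+1) − s_k = (k + 3)*(-(k + 1)*(k + 3)*(k + 4)*(k + 6) + (k + 2)**3*(k + 7))/((k + 1)*(k + 2)*(k + 6)*(k + 7))
(s_(k+1) − s_k) − t_k = 3*(3*k**2 + 7*k - 2)/(k**4 + 16*k**3 + 83*k**2 + 152*k + 84)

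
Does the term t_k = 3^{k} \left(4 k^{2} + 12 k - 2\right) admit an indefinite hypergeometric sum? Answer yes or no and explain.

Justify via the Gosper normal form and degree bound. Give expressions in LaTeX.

Ratio r(k) = 3*(2*k**2 + 10*k + 7)/(2*k**2 + 6*k - 1).
So A=3 and B=1, with C=k**2 + 3*k - 1/2.
f must satisfy (3)·f(k+1) − (1)·f(k) = k**2 + 3*k - 1/2.
Degrees (0,0,2) ⇒ d ≤ 2.
Coefficient equations give f(k) = (k**2 - 2)/2.
Certificate R = B(k−1)f/C = (k**2 - 2)/(2*k**2 + 6*k - 1) gives s_k = 2*3**k*(k**2 - 2).
Verify: 3**k*(4*k**2 + 12*k - 2) matches t_k.

Yes. s_k = 2 \cdot 3^{k} \left(k^{2} - 2\right).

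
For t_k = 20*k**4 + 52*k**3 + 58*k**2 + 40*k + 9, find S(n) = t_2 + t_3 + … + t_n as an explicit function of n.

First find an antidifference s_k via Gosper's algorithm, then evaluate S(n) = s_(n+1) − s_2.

Ratio r(k) = (20*k**4 + 132*k**3 + 334*k**2 + 392*k + 179)/(20*k**4 + 52*k**3 + 58*k**2 + 40*k + 9).
Factor: A=1; B=1; C=k**4 + 13*k**3/5 + 29*k**2/10 + 2*k + 9/20.
Key eq: (1)·f(k+1) = (1)·f(k) + (k**4 + 13*k**3/5 + 29*k**2/10 + 2*k + 9/20).
d = 5 from the (0,0,4) case.
Coefficient equations give f(k) = k*(4*k**4 + 3*k**3 + 4*k - 2)/20.
R(k) = B(k−1)·f(k)/C(k) = k*(4*k**4 + 3*k**3 + 4*k - 2)/(20*k**4 + 52*k**3 + 58*k**2 + 40*k + 9); s_k = R·t_k = k*(4*k**4 + 3*k**3 + 4*k - 2).
Check: Δs_k = 20*k**4 + 52*k**3 + 58*k**2 + 40*k + 9. ✓
Σ_(k=2)^n t_k = s_(n+1) − s_(2) = (4*n**5 + 23*n**4 + 52*n**3 + 62*n**2 + 38*n + 9) − (188), i.e. 4*n**5 + 23*n**4 + 52*n**3 + 62*n**2 + 38*n - 179.

S(n) = 4*n**5 + 23*n**4 + 52*n**3 + 62*n**2 + 38*n - 179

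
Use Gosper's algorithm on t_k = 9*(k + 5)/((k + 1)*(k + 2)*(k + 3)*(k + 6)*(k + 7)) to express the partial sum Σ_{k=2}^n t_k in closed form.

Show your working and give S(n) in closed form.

The ratio is (k + 1)*(k + 6)**2/((k + 4)*(k + 5)*(k + 8)).
Factor: A=k + 1; B=k + 8; C=k**3 + 14*k**2 + 65*k + 100.
Set up (k + 1)·f(k+1) − (k + 7)·f(k) − (k**3 + 14*k**2 + 65*k + 100) = 0.
From deg A=1, deg B=1, deg C=3: d=6.
Match coefficients ⇒ f(k) = k*(k + 3)*(k + 4)**2*(k + 5)**2/36.
So s_k = (B(k−1)f/C)·t_k = (k*(k + 3)*(k + 4)*(k + 7)/36)·t_k = k*(k**2 + 9*k + 20)/(4*(k**3 + 9*k**2 + 20*k + 12)).
s_(k+1) − s_k = 9*(k + 5)/(k**5 + 19*k**4 + 131*k**3 + 401*k**2 + 540*k + 252) = t_k.
Evaluate: s_(n+1) = (n**3 + 12*n**2 + 41*n + 30)/(4*(n**3 + 12*n**2 + 41*n + 42)); subtract s_(2) = 7/32 ⇒ S(n) = (n**3 + 12*n**2 + 41*n - 54)/(32*(n**3 + 12*n**2 + 41*n + 42)).

S(n) = (n**3 + 12*n**2 + 41*n - 54)/(32*(n**3 + 12*n**2 + 41*n + 42))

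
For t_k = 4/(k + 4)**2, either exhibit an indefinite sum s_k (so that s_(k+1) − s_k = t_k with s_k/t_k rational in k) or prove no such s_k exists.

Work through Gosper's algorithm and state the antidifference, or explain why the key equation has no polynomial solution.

The ratio is (k + 4)**2/(k + 5)**2.
So A=k**2 + 8*k + 16 and B=k**2 + 10*k + 25, with C=1.
f must satisfy (k**2 + 8*k + 16)·f(k+1) − (k**2 + 8*k + 16)·f(k) = 1.
Bound: deg f ≤ 0.
Generic f = c0 gives residual -1; -1 = 0 cannot hold, so t_k is not Gosper-summable.

none — t_k is not Gosper-summable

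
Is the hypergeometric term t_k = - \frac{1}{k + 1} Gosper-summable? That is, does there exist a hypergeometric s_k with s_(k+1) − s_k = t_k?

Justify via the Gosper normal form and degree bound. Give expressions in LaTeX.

No — key equation has no polynomial f.

Step 1: r(k) = (k + 1)/(k + 2).
Take A(k)=k + 1, B(k)=k + 2, C(k)=1.
Set up (k + 1)·f(k+1) − (k + 1)·f(k) − (1) = 0.
From deg A=1, deg B=1, deg C=0: d=0.
Put f(k) = c0: A·f(k+1) − B(k−1)·f(k) − C = -1; need -1 = 0 — inconsistent ⇒ no f, not summable.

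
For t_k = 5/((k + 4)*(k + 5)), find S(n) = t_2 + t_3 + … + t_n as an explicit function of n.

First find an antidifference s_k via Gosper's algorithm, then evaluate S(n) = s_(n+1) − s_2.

S(n) = 5*(n - 1)/(6*(n + 5))

The ratio is (k + 4)/(k + 6).
Gosper form: A/B · C(k+1)/C(k) with A=k + 4, B=k + 6, C=1.
f must satisfy (k + 4)·f(k+1) − (k + 5)·f(k) = 1.
d = 1 from the (1,1,0) case.
Solving with deg f ≤ 1: f(k) = k/4.
Certificate R = B(k−1)f/C = k*(k + 5)/4 gives s_k = 5*k/(4*(k + 4)).
Check: Δs_k = 5/(k**2 + 9*k + 20). ✓
s_(n+1) = 5*(n + 1)/(4*(n + 5)) and s_(2) = 5/12, so S(n) = 5*(n - 1)/(6*(n + 5)).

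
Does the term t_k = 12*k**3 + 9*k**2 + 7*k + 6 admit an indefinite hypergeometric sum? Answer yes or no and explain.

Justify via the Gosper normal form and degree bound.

r(k) = (12*k**3 + 45*k**2 + 61*k + 34)/(12*k**3 + 9*k**2 + 7*k + 6) after simplifying.
So A=1 and B=1, with C=k**3 + 3*k**2/4 + 7*k/12 + 1/2.
Need (1)·f(k+1) − (1)·f(k) = k**3 + 3*k**2/4 + 7*k/12 + 1/2.
d = 4 from the (0,0,3) case.
A polynomial solution: f(k) = k*(3*k**3 - 3*k**2 + 2*k + 4)/12.
Then R = B(k−1)f/C = k*(3*k**3 - 3*k**2 + 2*k + 4)/(12*k**3 + 9*k**2 + 7*k + 6), so s_k = R(k)·t_k = k*(3*k**3 - 3*k**2 + 2*k + 4).
s_(k+1) − s_k = 12*k**3 + 9*k**2 + 7*k + 6 = t_k.

Yes. s_k = k*(3*k**3 - 3*k**2 + 2*k + 4).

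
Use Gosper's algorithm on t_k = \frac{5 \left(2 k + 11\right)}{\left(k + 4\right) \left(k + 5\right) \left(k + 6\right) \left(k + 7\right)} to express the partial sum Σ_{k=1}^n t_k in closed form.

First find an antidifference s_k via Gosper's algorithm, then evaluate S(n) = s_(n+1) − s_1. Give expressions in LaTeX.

r(k) = (k + 4)*(2*k + 13)/((k + 8)*(2*k + 11)) after simplifying.
Gosper form: A/B · C(k+1)/C(k) with A=k + 4, B=k + 8, C=k + 11/2.
Solve (k + 4)·f(k+1) − (k + 7)·f(k) = k + 11/2.
From deg A=1, deg B=1, deg C=1: d=3.
A polynomial solution: f(k) = k*(k + 5)*(k + 10)/48.
Certificate R = B(k−1)f/C = k*(k + 5)*(k + 7)*(k + 10)/(24*(2*k + 11)) gives s_k = 5*k*(k + 10)/(24*(k**2 + 10*k + 24)).
Δs = 5*(2*k + 11)/(k**4 + 22*k**3 + 179*k**2 + 638*k + 840), as required.
s_(n+1) = 5*(n**2 + 12*n + 11)/(24*(n**2 + 12*n + 35)) and s_(1) = 11/168, so S(n) = n*(n + 12)/(7*(n**2 + 12*n + 35)).

S(n) = \frac{n \left(n + 12\right)}{7 \left(n^{2} + 12 n + 35\right)}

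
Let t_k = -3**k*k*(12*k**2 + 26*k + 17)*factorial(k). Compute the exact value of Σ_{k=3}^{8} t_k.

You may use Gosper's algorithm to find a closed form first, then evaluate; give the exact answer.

Σ = -2164197808746

r(k) = (k + 1)**2*(78*k + 36*(k + 1)**2 + 129)/(k*(12*k**2 + 26*k + 17)) after simplifying.
So A=3*k + 3 and B=1, with C=k**3 + 13*k**2/6 + 17*k/12.
Solve (3*k + 3)·f(k+1) − (1)·f(k) = k**3 + 13*k**2/6 + 17*k/12.
d = 2 from the (1,0,3) case.
Solving with deg f ≤ 2: f(k) = (4*k**2 - 2*k - 3)/12.
Get s_k = R·t_k = 3**k*(-4*k**2 + 2*k + 3)*factorial(k) with R(k) = B(k−1)f(k)/C(k) = (4*k**2 - 2*k - 3)/(k*(12*k**2 + 26*k + 17)).
Δs = -3**k*k*(12*k**2 + 26*k + 17)*factorial(k), as required.
Evaluate s at k=9 and k=3: -2164197813120 and -4374; difference -2164197808746.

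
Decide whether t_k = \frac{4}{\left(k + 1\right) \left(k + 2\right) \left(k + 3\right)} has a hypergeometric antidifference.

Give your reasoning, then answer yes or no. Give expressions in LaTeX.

Compute t_(k+1)/t_k: get (k + 1)/(k + 4).
Gosper form: A/B · C(k+1)/C(k) with A=k + 1, B=k + 4, C=1.
Solve (k + 1)·f(k+1) − (k + 3)·f(k) = 1.
From deg A=1, deg B=1, deg C=0: d=2.
A polynomial solution: f(k) = k*(k + 3)/4.
Certificate R = B(k−1)f/C = k*(k + 3)**2/4 gives s_k = k*(k + 3)/((k + 1)*(k + 2)).
Check: Δs_k = 4/(k**3 + 6*k**2 + 11*k + 6). ✓

Yes. s_k = \frac{k \left(k + 3\right)}{\left(k + 1\right) \left(k + 2\right)}.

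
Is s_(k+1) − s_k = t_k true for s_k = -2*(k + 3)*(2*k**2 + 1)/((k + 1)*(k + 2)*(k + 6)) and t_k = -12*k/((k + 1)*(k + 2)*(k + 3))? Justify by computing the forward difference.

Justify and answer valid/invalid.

s_(k+1) = -2*(k + 4)*(2*(k + 1)**2 + 1)/((k + 2)*(k + 3)*(k + 7))
s_(k+1) − s_k = 6*(-4*k**3 - 26*k**2 - 49*k - 3)/(k**5 + 19*k**4 + 131*k**3 + 401*k**2 + 540*k + 252)
(s_(k+1) − s_k) − t_k = 6*(-2*k**3 + 35*k - 3)/(k**5 + 19*k**4 + 131*k**3 + 401*k**2 + 540*k + 252)

Invalid: residual 6*(-2*k**3 + 35*k - 3)/(k**5 + 19*k**4 + 131*k**3 + 401*k**2 + 540*k + 252) ≠ 0.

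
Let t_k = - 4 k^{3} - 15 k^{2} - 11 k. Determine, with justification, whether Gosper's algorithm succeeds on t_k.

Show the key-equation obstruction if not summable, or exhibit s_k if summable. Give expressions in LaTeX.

Yes. s_k = k \left(- k^{3} - 3 k^{2} + k + 3\right).

t_(k+1)/t_k = (4*k**2 + 23*k + 30)/(k*(4*k + 11)).
Normal form (A,B,C) = (1, 1, k**3 + 15*k**2/4 + 11*k/4).
Need (1)·f(k+1) − (1)·f(k) = k**3 + 15*k**2/4 + 11*k/4.
deg f ≤ 4 (via 0,0,3).
Solve for f: f(k) = k*(k - 1)*(k + 1)*(k + 3)/4 (degree 4 ≤ 4).
So s_k = (B(k−1)f/C)·t_k = ((k - 1)*(k + 3)/(4*k + 11))·t_k = k*(-k**3 - 3*k**2 + k + 3).
Check: Δs_k = k*(-4*k**2 - 15*k - 11). ✓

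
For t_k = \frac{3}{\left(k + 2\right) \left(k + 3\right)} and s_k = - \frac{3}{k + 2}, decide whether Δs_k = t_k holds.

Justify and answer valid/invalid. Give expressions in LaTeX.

Valid: the claim telescopes to t_k.

s_(k+1) = -3/(k + 3)
s_(k+1) − s_k = 3/((k + 2)*(k + 3))
(s_(k+1) − s_k) − t_k = 0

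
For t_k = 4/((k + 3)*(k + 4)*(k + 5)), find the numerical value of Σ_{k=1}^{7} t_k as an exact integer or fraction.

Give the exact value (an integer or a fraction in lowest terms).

The ratio is (k + 3)/(k + 6).
Take A(k)=k + 3, B(k)=k + 6, C(k)=1.
Need (k + 3)·f(k+1) − (k + 5)·f(k) = 1.
Bound: deg f ≤ 2.
Coefficient equations give f(k) = k*(k + 7)/24.
So s_k = (B(k−1)f/C)·t_k = (k*(k + 5)*(k + 7)/24)·t_k = k*(k + 7)/(6*(k + 3)*(k + 4)).
Δs = 4/(k**3 + 12*k**2 + 47*k + 60), as required.
Σ_(k=1)^(7) t_k = s_(8) − s_(1) = 5/33 − (1/15) = 14/165.

Σ = 14/165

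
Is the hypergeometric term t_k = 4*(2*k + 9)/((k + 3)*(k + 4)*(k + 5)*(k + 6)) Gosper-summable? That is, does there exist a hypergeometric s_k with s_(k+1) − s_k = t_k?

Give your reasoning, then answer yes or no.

The ratio is (k + 3)*(2*k + 11)/((k + 7)*(2*k + 9)).
Take A(k)=k + 3, B(k)=k + 7, C(k)=k + 9/2.
Solve (k + 3)·f(k+1) − (k + 6)·f(k) = k + 9/2.
From deg A=1, deg B=1, deg C=1: d=3.
A polynomial solution: f(k) = k*(k + 4)*(k + 8)/30.
Certificate R = B(k−1)f/C = k*(k + 4)*(k + 6)*(k + 8)/(15*(2*k + 9)) gives s_k = 4*k*(k + 8)/(15*(k**2 + 8*k + 15)).
Verify: 4*(2*k + 9)/(k**4 + 18*k**3 + 119*k**2 + 342*k + 360) matches t_k.

Yes. s_k = 4*k*(k + 8)/(15*(k**2 + 8*k + 15)).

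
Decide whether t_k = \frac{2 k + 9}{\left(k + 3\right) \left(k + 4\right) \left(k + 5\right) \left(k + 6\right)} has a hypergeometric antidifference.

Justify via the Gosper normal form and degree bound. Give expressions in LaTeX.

Compute t_(k+1)/t_k: get (k + 3)*(2*k + 11)/((k + 7)*(2*k + 9)).
Gosper form: A/B · C(k+1)/C(k) with A=k + 3, B=k + 7, C=k + 9/2.
Need (k + 3)·f(k+1) − (k + 6)·f(k) = k + 9/2.
Degrees (1,1,1) ⇒ d ≤ 3.
Solve for f: f(k) = k*(k + 4)*(k + 8)/30 (degree 3 ≤ 3).
Then R = B(k−1)f/C = k*(k + 4)*(k + 6)*(k + 8)/(15*(2*k + 9)), so s_k = R(k)·t_k = k*(k + 8)/(15*(k**2 + 8*k + 15)).
Check: Δs_k = (2*k + 9)/(k**4 + 18*k**3 + 119*k**2 + 342*k + 360). ✓

Yes. s_k = \frac{k \left(k + 8\right)}{15 \left(k^{2} + 8 k + 15\right)}.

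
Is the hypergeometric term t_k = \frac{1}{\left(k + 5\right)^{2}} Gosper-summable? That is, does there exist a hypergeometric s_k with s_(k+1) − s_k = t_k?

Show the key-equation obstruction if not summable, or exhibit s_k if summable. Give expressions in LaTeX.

No — the linear system for f has no solution.

Ratio r(k) = (k + 5)**2/(k + 6)**2.
A = k**2 + 10*k + 25, B = k**2 + 12*k + 36, C = 1.
Need (k**2 + 10*k + 25)·f(k+1) − (k**2 + 10*k + 25)·f(k) = 1.
Bound: deg f ≤ 0.
f = c0 ⇒ A·f(k+1) − B(k−1)·f(k) − C = -1. The system {-1 = 0} is inconsistent; no antidifference.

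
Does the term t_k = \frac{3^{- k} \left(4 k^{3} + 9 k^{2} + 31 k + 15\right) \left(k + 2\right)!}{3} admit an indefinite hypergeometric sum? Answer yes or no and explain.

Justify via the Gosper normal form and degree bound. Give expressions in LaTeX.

t_(k+1)/t_k = (4*k**4 + 33*k**3 + 124*k**2 + 242*k + 177)/(3*(4*k**3 + 9*k**2 + 31*k + 15)).
Take A(k)=k/3 + 1, B(k)=1, C(k)=k**3 + 9*k**2/4 + 31*k/4 + 15/4.
f must satisfy (k/3 + 1)·f(k+1) − (1)·f(k) = k**3 + 9*k**2/4 + 31*k/4 + 15/4.
deg f ≤ 2 (via 1,0,3).
A polynomial solution: f(k) = 3*(4*k**2 + k + 2)/4.
Get s_k = R·t_k = (4*k**2 + k + 2)*factorial(k + 2)/3**k with R(k) = B(k−1)f(k)/C(k) = 3*(4*k**2 + k + 2)/(4*k**3 + 9*k**2 + 31*k + 15).
Δs = (4*k**3 + 9*k**2 + 31*k + 15)*factorial(k + 2)/(3*3**k), as required.

Yes. s_k = 3^{- k} \left(4 k^{2} + k + 2\right) \left(k + 2\right)!.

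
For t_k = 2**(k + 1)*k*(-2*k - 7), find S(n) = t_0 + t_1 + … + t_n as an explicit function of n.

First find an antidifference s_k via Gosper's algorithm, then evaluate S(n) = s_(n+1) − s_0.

S(n) = -8*2**n*n**2 - 12*2**n*n + 4*2**n - 4

Compute t_(k+1)/t_k: get 2*(k + 1)*(2*k + 9)/(k*(2*k + 7)).
Factor: A=2; B=1; C=k**2 + 7*k/2.
Key eq: (2)·f(k+1) = (1)·f(k) + (k**2 + 7*k/2).
Degrees (0,0,2) ⇒ d ≤ 2.
Coefficient equations give f(k) = (2*k**2 - k - 2)/2.
Then R = B(k−1)f/C = (2*k**2 - k - 2)/(k*(2*k + 7)), so s_k = R(k)·t_k = 2**(k + 1)*(-2*k**2 + k + 2).
s_(k+1) − s_k = 2**(k + 1)*k*(-2*k - 7) = t_k.
Σ_(k=0)^n t_k = s_(n+1) − s_(0) = (2**(n + 2)*(-2*n**2 - 3*n + 1)) − (4), i.e. -8*2**n*n**2 - 12*2**n*n + 4*2**n - 4.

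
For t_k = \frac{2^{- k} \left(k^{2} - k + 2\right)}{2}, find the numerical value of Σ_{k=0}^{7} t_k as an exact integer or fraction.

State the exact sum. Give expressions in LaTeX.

t_(k+1)/t_k = (k**2 + k + 2)/(2*(k**2 - k + 2)).
Take A(k)=1/2, B(k)=1, C(k)=k**2 - k + 2.
Need (1/2)·f(k+1) − (1)·f(k) = k**2 - k + 2.
From deg A=0, deg B=0, deg C=2: d=2.
Coefficient equations give f(k) = -2*(k**2 + k + 4).
R(k) = B(k−1)·f(k)/C(k) = -2*(k**2 + k + 4)/(k**2 - k + 2); s_k = R·t_k = (-k**2 - k - 4)/2**k.
Verify: (k**2 - k + 2)/(2*2**k) matches t_k.
Evaluate s at k=8 and k=0: -19/64 and -4; difference 237/64.

Σ = 237/64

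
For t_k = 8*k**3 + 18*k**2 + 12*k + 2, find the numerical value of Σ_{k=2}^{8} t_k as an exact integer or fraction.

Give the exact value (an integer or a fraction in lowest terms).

Σ = 14448

The ratio is (4*k**3 + 21*k**2 + 36*k + 20)/(4*k**3 + 9*k**2 + 6*k + 1).
A = 1, B = 1, C = k**3 + 9*k**2/4 + 3*k/2 + 1/4.
Need (1)·f(k+1) − (1)·f(k) = k**3 + 9*k**2/4 + 3*k/2 + 1/4.
d = 4 from the (0,0,3) case.
Coefficient equations give f(k) = k*(k + 1)*(2*k**2 - 1)/8.
Get s_k = R·t_k = k*(2*k**3 + 2*k**2 - k - 1) with R(k) = B(k−1)f(k)/C(k) = k*(2*k**2 - 1)/(2*(k + 1)*(4*k + 1)).
Δs = 8*k**3 + 18*k**2 + 12*k + 2, as required.
Telescoping: Σ = s_(9) − s_(2) = 14490 − (42) = 14448.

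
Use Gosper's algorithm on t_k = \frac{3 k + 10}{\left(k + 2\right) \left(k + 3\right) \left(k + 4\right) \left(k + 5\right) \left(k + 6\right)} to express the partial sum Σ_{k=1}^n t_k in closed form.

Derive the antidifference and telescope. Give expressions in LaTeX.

Compute t_(k+1)/t_k: get (k + 2)*(3*k + 13)/((k + 7)*(3*k + 10)).
A = k + 2, B = k + 7, C = k + 10/3.
Solve (k + 2)·f(k+1) − (k + 6)·f(k) = k + 10/3.
From deg A=1, deg B=1, deg C=1: d=4.
Solve for f: f(k) = k*(k + 3)*(k**2 + 11*k + 38)/120 (degree 4 ≤ 4).
R(k) = B(k−1)·f(k)/C(k) = k*(k + 3)*(k + 6)*(k**2 + 11*k + 38)/(40*(3*k + 10)); s_k = R·t_k = k*(k**2 + 11*k + 38)/(40*(k**3 + 11*k**2 + 38*k + 40)).
Check: Δs_k = (3*k + 10)/(k**5 + 20*k**4 + 155*k**3 + 580*k**2 + 1044*k + 720). ✓
s_(n+1) = (n**3 + 14*n**2 + 63*n + 50)/(40*(n**3 + 14*n**2 + 63*n + 90)) and s_(1) = 1/72, so S(n) = n*(n**2 + 14*n + 63)/(90*(n**3 + 14*n**2 + 63*n + 90)).

S(n) = \frac{n \left(n^{2} + 14 n + 63\right)}{90 \left(n^{3} + 14 n^{2} + 63 n + 90\right)}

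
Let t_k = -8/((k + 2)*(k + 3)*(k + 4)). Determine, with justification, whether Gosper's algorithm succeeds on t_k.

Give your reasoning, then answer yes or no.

t_(k+1)/t_k = (k + 2)/(k + 5).
So A=k + 2 and B=k + 5, with C=1.
Solve (k + 2)·f(k+1) − (k + 4)·f(k) = 1.
d = 2 from the (1,1,0) case.
A polynomial solution: f(k) = k*(k + 5)/12.
Get s_k = R·t_k = 2*k*(-k - 5)/(3*(k + 2)*(k + 3)) with R(k) = B(k−1)f(k)/C(k) = k*(k + 4)*(k + 5)/12.
s_(k+1) − s_k = -8/(k**3 + 9*k**2 + 26*k + 24) = t_k.

Yes. s_k = 2*k*(-k - 5)/(3*(k + 2)*(k + 3)).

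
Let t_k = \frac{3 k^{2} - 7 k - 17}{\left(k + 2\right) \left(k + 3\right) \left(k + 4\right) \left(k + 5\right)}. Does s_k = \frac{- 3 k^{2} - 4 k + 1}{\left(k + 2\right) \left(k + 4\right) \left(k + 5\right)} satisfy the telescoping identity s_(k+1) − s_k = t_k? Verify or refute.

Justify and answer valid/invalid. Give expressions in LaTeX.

s_(k+1) = (-4*k - 3*(k + 1)**2 - 3)/((k + 3)*(k + 5)*(k + 6))
s_(k+1) − s_k = (3*k**3 - k**2 - 53*k - 66)/(k**5 + 20*k**4 + 155*k**3 + 580*k**2 + 1044*k + 720)
(s_(k+1) − s_k) − t_k = 6*(-2*k**2 + k + 6)/(k**5 + 20*k**4 + 155*k**3 + 580*k**2 + 1044*k + 720)

Invalid: residual \frac{6 \left(- 2 k^{2} + k + 6\right)}{k^{5} + 20 k^{4} + 155 k^{3} + 580 k^{2} + 1044 k + 720} ≠ 0.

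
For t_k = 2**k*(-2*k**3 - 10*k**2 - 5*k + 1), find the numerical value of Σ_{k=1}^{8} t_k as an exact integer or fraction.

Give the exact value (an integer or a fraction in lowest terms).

The ratio is 2*(2*k**3 + 16*k**2 + 31*k + 16)/(2*k**3 + 10*k**2 + 5*k - 1).
Factor: A=2; B=1; C=k**3 + 5*k**2 + 5*k/2 - 1/2.
Need (2)·f(k+1) − (1)·f(k) = k**3 + 5*k**2 + 5*k/2 - 1/2.
Bound: deg f ≤ 3.
Coefficient equations give f(k) = (2*k**3 - 2*k**2 + k - 3)/2.
Get s_k = R·t_k = 2**k*(-2*k**3 + 2*k**2 - k + 3) with R(k) = B(k−1)f(k)/C(k) = (2*k**3 - 2*k**2 + k - 3)/(2*k**3 + 10*k**2 + 5*k - 1).
Δs = 2**k*(-2*k**3 - 10*k**2 - 5*k + 1), as required.
Evaluate s at k=9 and k=1: -666624 and 4; difference -666628.

Σ = -666628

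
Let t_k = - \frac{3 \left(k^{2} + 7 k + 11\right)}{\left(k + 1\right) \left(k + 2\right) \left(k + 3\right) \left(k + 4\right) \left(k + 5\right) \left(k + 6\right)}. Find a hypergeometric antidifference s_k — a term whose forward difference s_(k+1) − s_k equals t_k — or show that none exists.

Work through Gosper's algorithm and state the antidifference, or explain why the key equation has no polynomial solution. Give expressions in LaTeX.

t_(k+1)/t_k = (k + 1)*(7*k + (k + 1)**2 + 18)/((k + 7)*(k**2 + 7*k + 11)).
So A=k + 1 and B=k + 7, with C=k**2 + 7*k + 11.
Set up (k + 1)·f(k+1) − (k + 6)·f(k) − (k**2 + 7*k + 11) = 0.
From deg A=1, deg B=1, deg C=2: d=5.
A polynomial solution: f(k) = k*(k + 2)*(k + 4)*(k**2 + 9*k + 23)/45.
Then R = B(k−1)f/C = k*(k + 2)*(k + 4)*(k + 6)*(k**2 + 9*k + 23)/(45*(k**2 + 7*k + 11)), so s_k = R(k)·t_k = k*(-k**2 - 9*k - 23)/(15*(k**3 + 9*k**2 + 23*k + 15)).
Verify: 3*(-k**2 - 7*k - 11)/(k**6 + 21*k**5 + 175*k**4 + 735*k**3 + 1624*k**2 + 1764*k + 720) matches t_k.

s_k = \frac{k \left(- k^{2} - 9 k - 23\right)}{15 \left(k^{3} + 9 k^{2} + 23 k + 15\right)}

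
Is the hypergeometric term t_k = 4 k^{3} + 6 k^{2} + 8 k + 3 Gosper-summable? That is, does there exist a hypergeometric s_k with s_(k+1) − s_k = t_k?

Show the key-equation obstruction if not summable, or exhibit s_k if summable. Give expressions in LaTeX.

Yes. s_k = k^{2} \left(k^{2} + 2\right).

Step 1: r(k) = (4*k**3 + 18*k**2 + 32*k + 21)/(4*k**3 + 6*k**2 + 8*k + 3).
Factor: A=1; B=1; C=k**3 + 3*k**2/2 + 2*k + 3/4.
Need (1)·f(k+1) − (1)·f(k) = k**3 + 3*k**2/2 + 2*k + 3/4.
d = 4 from the (0,0,3) case.
Solve for f: f(k) = k**2*(k**2 + 2)/4 (degree 4 ≤ 4).
Then R = B(k−1)f/C = k**2*(k**2 + 2)/((2*k + 1)*(2*k**2 + 2*k + 3)), so s_k = R(k)·t_k = k**2*(k**2 + 2).
Check: Δs_k = 4*k**3 + 6*k**2 + 8*k + 3. ✓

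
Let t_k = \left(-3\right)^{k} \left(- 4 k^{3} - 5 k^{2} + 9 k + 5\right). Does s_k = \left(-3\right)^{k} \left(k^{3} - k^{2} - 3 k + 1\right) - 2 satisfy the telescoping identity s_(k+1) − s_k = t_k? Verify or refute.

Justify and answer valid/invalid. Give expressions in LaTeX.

valid; difference matches t_k

s_(k+1) = (-3)**(k + 1)*(-3*k + (k + 1)**3 - (k + 1)**2 - 2) - 2
s_(k+1) − s_k = (-3)**k*(-4*k**3 - 5*k**2 + 9*k + 5)
(s_(k+1) − s_k) − t_k = 0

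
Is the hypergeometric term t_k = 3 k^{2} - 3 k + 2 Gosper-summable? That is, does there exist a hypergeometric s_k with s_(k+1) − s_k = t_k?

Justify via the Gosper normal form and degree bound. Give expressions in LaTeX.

Yes. s_k = k \left(k^{2} - 3 k + 4\right).

Compute t_(k+1)/t_k: get (3*k**2 + 3*k + 2)/(3*k**2 - 3*k + 2).
Take A(k)=1, B(k)=1, C(k)=k**2 - k + 2/3.
Solve (1)·f(k+1) − (1)·f(k) = k**2 - k + 2/3.
d = 3 from the (0,0,2) case.
Solve for f: f(k) = k*(k**2 - 3*k + 4)/3 (degree 3 ≤ 3).
Certificate R = B(k−1)f/C = k*(k**2 - 3*k + 4)/(3*k**2 - 3*k + 2) gives s_k = k*(k**2 - 3*k + 4).
Δs = 3*k**2 - 3*k + 2, as required.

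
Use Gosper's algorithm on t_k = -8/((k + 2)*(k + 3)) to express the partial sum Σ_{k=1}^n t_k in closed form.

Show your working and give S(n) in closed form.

r(k) = (k + 2)/(k + 4) after simplifying.
Normal form (A,B,C) = (k + 2, k + 4, 1).
Key eq: (k + 2)·f(k+1) = (k + 3)·f(k) + (1).
Bound: deg f ≤ 1.
Solve for f: f(k) = k/2 (degree 1 ≤ 1).
R(k) = B(k−1)·f(k)/C(k) = k*(k + 3)/2; s_k = R·t_k = -4*k/(k + 2).
Check: Δs_k = -8/(k**2 + 5*k + 6). ✓
Σ_(k=1)^n t_k = s_(n+1) − s_(1) = (4*(-n - 1)/(n + 3)) − (-4/3), i.e. -8*n/(3*n + 9).

S(n) = -8*n/(3*n + 9)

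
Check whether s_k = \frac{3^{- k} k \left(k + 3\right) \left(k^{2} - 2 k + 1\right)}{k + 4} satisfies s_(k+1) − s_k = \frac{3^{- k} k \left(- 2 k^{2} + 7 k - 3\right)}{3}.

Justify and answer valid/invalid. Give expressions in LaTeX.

Invalid: residual \frac{3^{- k} k \left(2 k^{3} + 4 k^{2} - 31 k + 15\right)}{3 \left(k^{2} + 9 k + 20\right)} ≠ 0.

s_(k+1) = k**2*(k**2 + 5*k + 4)/(3*3**k*(k + 5))
s_(k+1) − s_k = k*(-2*k**4 - 9*k**3 + 24*k**2 + 82*k - 45)/(3*3**k*(k**2 + 9*k + 20))
(s_(k+1) − s_k) − t_k = k*(2*k**3 + 4*k**2 - 31*k + 15)/(3*3**k*(k**2 + 9*k + 20))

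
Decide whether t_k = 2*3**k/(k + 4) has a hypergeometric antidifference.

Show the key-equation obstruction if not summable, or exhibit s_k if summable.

No; the degree bound rules out any f.

Step 1: r(k) = 3*(k + 4)/(k + 5).
So A=3*k + 12 and B=k + 5, with C=1.
Solve (3*k + 12)·f(k+1) − (k + 4)·f(k) = 1.
deg f ≤ -1 (via 1,1,0).
Bound -1 < 0, so the key equation has no polynomial solution.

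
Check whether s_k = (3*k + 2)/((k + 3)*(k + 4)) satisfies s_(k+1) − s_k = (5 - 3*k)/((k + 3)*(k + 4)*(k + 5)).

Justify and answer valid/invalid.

s_(k+1) = (3*k + 5)/((k + 4)*(k + 5))
s_(k+1) − s_k = (5 - 3*k)/(k**3 + 12*k**2 + 47*k + 60)
(s_(k+1) − s_k) − t_k = 0

valid; difference matches t_k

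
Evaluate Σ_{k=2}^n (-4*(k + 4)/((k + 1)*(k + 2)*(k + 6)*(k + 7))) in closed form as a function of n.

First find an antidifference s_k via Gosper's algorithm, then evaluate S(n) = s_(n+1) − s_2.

Ratio r(k) = (k + 1)*(k + 5)*(k + 6)/((k + 3)*(k + 4)*(k + 8)).
Normal form (A,B,C) = (k + 1, k + 8, k**4 + 16*k**3 + 95*k**2 + 248*k + 240).
Need (k + 1)·f(k+1) − (k + 7)·f(k) = k**4 + 16*k**3 + 95*k**2 + 248*k + 240.
Bound: deg f ≤ 6.
Solving with deg f ≤ 6: f(k) = k*(k + 2)*(k + 3)*(k + 4)*(k + 5)*(k + 7)/12.
Get s_k = R·t_k = k*(-k - 7)/(3*(k**2 + 7*k + 6)) with R(k) = B(k−1)f(k)/C(k) = k*(k + 2)*(k + 7)**2/(12*(k + 4)).
Verify: 4*(-k - 4)/(k**4 + 16*k**3 + 83*k**2 + 152*k + 84) matches t_k.
Telescope: S(n) = s_(n+1) − s_(2) = (-n**2 - 9*n - 8)/(3*(n**2 + 9*n + 14)) − (-1/4) = (-n**2 - 9*n + 10)/(12*(n**2 + 9*n + 14)).

S(n) = (-n**2 - 9*n + 10)/(12*(n**2 + 9*n + 14))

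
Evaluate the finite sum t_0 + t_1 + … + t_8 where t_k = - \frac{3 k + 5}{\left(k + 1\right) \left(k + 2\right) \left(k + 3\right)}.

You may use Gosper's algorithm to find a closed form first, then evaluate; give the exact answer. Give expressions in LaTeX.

Σ = -189/110

r(k) = (k + 1)*(3*k + 8)/((k + 4)*(3*k + 5)) after simplifying.
Take A(k)=k + 1, B(k)=k + 4, C(k)=k + 5/3.
Solve (k + 1)·f(k+1) − (k + 3)·f(k) = k + 5/3.
From deg A=1, deg B=1, deg C=1: d=2.
Solve for f: f(k) = k*(2*k + 3)/3 (degree 2 ≤ 2).
R(k) = B(k−1)·f(k)/C(k) = k*(k + 3)*(2*k + 3)/(3*k + 5); s_k = R·t_k = k*(-2*k - 3)/((k + 1)*(k + 2)).
Check: Δs_k = (-3*k - 5)/(k**3 + 6*k**2 + 11*k + 6). ✓
Σ_(k=0)^(8) t_k = s_(9) − s_(0) = -189/110 − (0) = -189/110.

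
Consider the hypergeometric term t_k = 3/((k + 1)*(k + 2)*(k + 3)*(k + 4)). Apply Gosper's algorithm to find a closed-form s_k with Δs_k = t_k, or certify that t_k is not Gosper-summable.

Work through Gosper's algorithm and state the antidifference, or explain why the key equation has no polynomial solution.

s_k = k*(k**2 + 6*k + 11)/(6*(k + 1)*(k + 2)*(k + 3))

r(k) = (k + 1)/(k + 5) after simplifying.
Gosper form: A/B · C(k+1)/C(k) with A=k + 1, B=k + 5, C=1.
Solve (k + 1)·f(k+1) − (k + 4)·f(k) = 1.
Degrees (1,1,0) ⇒ d ≤ 3.
Solve for f: f(k) = k*(k**2 + 6*k + 11)/18 (degree 3 ≤ 3).
Then R = B(k−1)f/C = k*(k + 4)*(k**2 + 6*k + 11)/18, so s_k = R(k)·t_k = k*(k**2 + 6*k + 11)/(6*(k + 1)*(k + 2)*(k + 3)).
Verify: 3/(k**4 + 10*k**3 + 35*k**2 + 50*k + 24) matches t_k.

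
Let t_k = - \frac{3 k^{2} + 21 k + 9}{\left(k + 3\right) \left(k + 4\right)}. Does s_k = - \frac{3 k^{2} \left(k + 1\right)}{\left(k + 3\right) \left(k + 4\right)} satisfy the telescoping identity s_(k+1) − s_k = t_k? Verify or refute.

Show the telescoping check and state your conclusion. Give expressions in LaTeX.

Invalid: residual \frac{9 \left(7 k + 3\right)}{k^{3} + 12 k^{2} + 47 k + 60} ≠ 0.

s_(k+1) = 3*(-k - 2)*(k + 1)**2/((k + 4)*(k + 5))
s_(k+1) − s_k = 3*(-k**3 - 12*k**2 - 17*k - 6)/(k**3 + 12*k**2 + 47*k + 60)
(s_(k+1) − s_k) − t_k = 9*(7*k + 3)/(k**3 + 12*k**2 + 47*k + 60)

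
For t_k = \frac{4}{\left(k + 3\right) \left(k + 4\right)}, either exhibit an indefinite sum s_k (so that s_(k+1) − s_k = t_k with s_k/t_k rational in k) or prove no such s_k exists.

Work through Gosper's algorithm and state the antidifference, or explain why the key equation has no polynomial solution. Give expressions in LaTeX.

Compute t_(k+1)/t_k: get (k + 3)/(k + 5).
Normal form (A,B,C) = (k + 3, k + 5, 1).
Need (k + 3)·f(k+1) − (k + 4)·f(k) = 1.
Bound: deg f ≤ 1.
Solving with deg f ≤ 1: f(k) = k/3.
R(k) = B(k−1)·f(k)/C(k) = k*(k + 4)/3; s_k = R·t_k = 4*k/(3*(k + 3)).
Δs = 4/(k**2 + 7*k + 12), as required.

s_k = \frac{4 k}{3 \left(k + 3\right)}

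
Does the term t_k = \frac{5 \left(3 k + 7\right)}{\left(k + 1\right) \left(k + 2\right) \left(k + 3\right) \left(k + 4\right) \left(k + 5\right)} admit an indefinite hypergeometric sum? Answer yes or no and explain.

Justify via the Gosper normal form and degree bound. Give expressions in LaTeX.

Step 1: r(k) = (k + 1)*(3*k + 10)/((k + 6)*(3*k + 7)).
Take A(k)=k + 1, B(k)=k + 6, C(k)=k + 7/3.
f must satisfy (k + 1)·f(k+1) − (k + 5)·f(k) = k + 7/3.
Bound: deg f ≤ 4.
Coefficient equations give f(k) = k*(k + 2)*(k**2 + 8*k + 19)/36.
R(k) = B(k−1)·f(k)/C(k) = k*(k + 2)*(k + 5)*(k**2 + 8*k + 19)/(12*(3*k + 7)); s_k = R·t_k = 5*k*(k**2 + 8*k + 19)/(12*(k**3 + 8*k**2 + 19*k + 12)).
Check: Δs_k = 5*(3*k + 7)/(k**5 + 15*k**4 + 85*k**3 + 225*k**2 + 274*k + 120). ✓

Yes. s_k = \frac{5 k \left(k^{2} + 8 k + 19\right)}{12 \left(k^{3} + 8 k^{2} + 19 k + 12\right)}.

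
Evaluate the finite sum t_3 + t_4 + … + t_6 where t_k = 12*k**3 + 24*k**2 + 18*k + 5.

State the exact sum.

Σ = 7592

Compute t_(k+1)/t_k: get (12*k**3 + 60*k**2 + 102*k + 59)/(12*k**3 + 24*k**2 + 18*k + 5).
Gosper form: A/B · C(k+1)/C(k) with A=1, B=1, C=k**3 + 2*k**2 + 3*k/2 + 5/12.
Set up (1)·f(k+1) − (1)·f(k) − (k**3 + 2*k**2 + 3*k/2 + 5/12) = 0.
deg f ≤ 4 (via 0,0,3).
Solve for f: f(k) = k**3*(3*k + 2)/12 (degree 4 ≤ 4).
R(k) = B(k−1)·f(k)/C(k) = k**3*(3*k + 2)/(12*k**3 + 24*k**2 + 18*k + 5); s_k = R·t_k = k**3*(3*k + 2).
Check: Δs_k = 12*k**3 + 24*k**2 + 18*k + 5. ✓
Σ_(k=3)^(6) t_k = s_(7) − s_(3) = 7889 − (297) = 7592.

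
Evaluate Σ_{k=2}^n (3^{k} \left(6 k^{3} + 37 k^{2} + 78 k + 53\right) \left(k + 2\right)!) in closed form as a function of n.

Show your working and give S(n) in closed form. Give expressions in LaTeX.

S(n) = 6 \cdot 3^{n} n^{2} \left(n + 3\right)! + 21 \cdot 3^{n} n \left(n + 3\right)! + 18 \cdot 3^{n} \left(n + 3\right)! - 3240

r(k) = 3*(6*k**4 + 73*k**3 + 335*k**2 + 684*k + 522)/(6*k**3 + 37*k**2 + 78*k + 53) after simplifying.
So A=3*k + 9 and B=1, with C=k**3 + 37*k**2/6 + 13*k + 53/6.
Need (3*k + 9)·f(k+1) − (1)·f(k) = k**3 + 37*k**2/6 + 13*k + 53/6.
d = 2 from the (1,0,3) case.
Solve for f: f(k) = (k + 1)*(2*k + 1)/6 (degree 2 ≤ 2).
Get s_k = R·t_k = 3**k*(k + 1)*(2*k + 1)*factorial(k + 2) with R(k) = B(k−1)f(k)/C(k) = (k + 1)*(2*k + 1)/(6*k**3 + 37*k**2 + 78*k + 53).
Check: Δs_k = 3**k*(6*k**3 + 37*k**2 + 78*k + 53)*factorial(k + 2). ✓
Σ_(k=2)^n t_k = s_(n+1) − s_(2) = (3**(n + 1)*(n + 2)*(2*n + 3)*factorial(n + 3)) − (3240), i.e. 6*3**n*n**2*factorial(n + 3) + 21*3**n*n*factorial(n + 3) + 18*3**n*factorial(n + 3) - 3240.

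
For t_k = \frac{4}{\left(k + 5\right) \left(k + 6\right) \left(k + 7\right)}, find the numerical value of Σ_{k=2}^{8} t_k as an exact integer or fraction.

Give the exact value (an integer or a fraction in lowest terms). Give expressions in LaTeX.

Σ = 11/420

Compute t_(k+1)/t_k: get (k + 5)/(k + 8).
A = k + 5, B = k + 8, C = 1.
Set up (k + 5)·f(k+1) − (k + 7)·f(k) − (1) = 0.
Degrees (1,1,0) ⇒ d ≤ 2.
A polynomial solution: f(k) = k*(k + 11)/60.
Certificate R = B(k−1)f/C = k*(k + 7)*(k + 11)/60 gives s_k = k*(k + 11)/(15*(k + 5)*(k + 6)).
Verify: 4/(k**3 + 18*k**2 + 107*k + 210) matches t_k.
Telescoping: Σ = s_(9) − s_(2) = 2/35 − (13/420) = 11/420.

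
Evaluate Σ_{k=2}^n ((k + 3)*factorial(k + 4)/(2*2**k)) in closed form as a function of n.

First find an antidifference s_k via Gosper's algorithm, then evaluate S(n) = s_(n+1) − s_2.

t_(k+1)/t_k = (k + 4)*(k + 5)/(2*(k + 3)).
Take A(k)=k/2 + 5/2, B(k)=1, C(k)=k + 3.
f must satisfy (k/2 + 5/2)·f(k+1) − (1)·f(k) = k + 3.
deg f ≤ 0 (via 1,0,1).
A polynomial solution: f(k) = 2.
Get s_k = R·t_k = factorial(k + 4)/2**k with R(k) = B(k−1)f(k)/C(k) = 2/(k + 3).
Verify: (k + 3)*factorial(k + 4)/(2*2**k) matches t_k.
Evaluate: s_(n+1) = 2**(-n - 1)*factorial(n + 5); subtract s_(2) = 180 ⇒ S(n) = -180 + factorial(n + 5)/(2*2**n).

S(n) = -180 + factorial(n + 5)/(2*2**n)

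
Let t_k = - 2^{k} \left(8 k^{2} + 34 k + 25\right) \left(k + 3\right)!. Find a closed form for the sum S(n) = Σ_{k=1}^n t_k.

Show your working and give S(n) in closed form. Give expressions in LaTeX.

The ratio is 2*(8*k**3 + 82*k**2 + 267*k + 268)/(8*k**2 + 34*k + 25).
Take A(k)=2*k + 8, B(k)=1, C(k)=k**2 + 17*k/4 + 25/8.
Key eq: (2*k + 8)·f(k+1) = (1)·f(k) + (k**2 + 17*k/4 + 25/8).
Bound: deg f ≤ 1.
A polynomial solution: f(k) = (4*k - 1)/8.
Certificate R = B(k−1)f/C = (4*k - 1)/(8*k**2 + 34*k + 25) gives s_k = -2**k*(4*k - 1)*factorial(k + 3).
Check: Δs_k = -2**k*(8*k**2 + 34*k + 25)*factorial(k + 3). ✓
Σ_(k=1)^n t_k = s_(n+1) − s_(1) = (-2**(n + 1)*(4*n + 3)*factorial(n + 4)) − (-144), i.e. -8*2**n*n*factorial(n + 4) - 6*2**n*factorial(n + 4) + 144.

S(n) = - 8 \cdot 2^{n} n \left(n + 4\right)! - 6 \cdot 2^{n} \left(n + 4\right)! + 144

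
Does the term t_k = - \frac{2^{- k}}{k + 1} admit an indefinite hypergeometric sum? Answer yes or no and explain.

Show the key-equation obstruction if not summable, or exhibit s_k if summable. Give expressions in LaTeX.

No — negative degree bound, so no certificate f.

Compute t_(k+1)/t_k: get (k + 1)/(2*(k + 2)).
A = k/2 + 1/2, B = k + 2, C = 1.
Solve (k/2 + 1/2)·f(k+1) − (k + 1)·f(k) = 1.
Bound: deg f ≤ -1.
deg f ≤ -1 is impossible — no certificate.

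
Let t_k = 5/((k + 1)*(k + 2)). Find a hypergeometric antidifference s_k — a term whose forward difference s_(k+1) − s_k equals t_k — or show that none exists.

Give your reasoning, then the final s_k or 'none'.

Step 1: r(k) = (k + 1)/(k + 3).
Normal form (A,B,C) = (k + 1, k + 3, 1).
Solve (k + 1)·f(k+1) − (k + 2)·f(k) = 1.
deg f ≤ 1 (via 1,1,0).
Coefficient equations give f(k) = k.
So s_k = (B(k−1)f/C)·t_k = (k*(k + 2))·t_k = 5*k/(k + 1).
Δs = 5/(k**2 + 3*k + 2), as required.

s_k = 5*k/(k + 1)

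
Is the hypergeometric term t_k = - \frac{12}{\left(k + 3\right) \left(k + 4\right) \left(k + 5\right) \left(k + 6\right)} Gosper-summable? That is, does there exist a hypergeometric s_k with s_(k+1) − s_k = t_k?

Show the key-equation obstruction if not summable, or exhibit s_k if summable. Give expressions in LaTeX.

Yes. s_k = \frac{k \left(- k^{2} - 12 k - 47\right)}{15 \left(k + 3\right) \left(k + 4\right) \left(k + 5\right)}.

Compute t_(k+1)/t_k: get (k + 3)/(k + 7).
A = k + 3, B = k + 7, C = 1.
f must satisfy (k + 3)·f(k+1) − (k + 6)·f(k) = 1.
d = 3 from the (1,1,0) case.
Solve for f: f(k) = k*(k**2 + 12*k + 47)/180 (degree 3 ≤ 3).
R(k) = B(k−1)·f(k)/C(k) = k*(k + 6)*(k**2 + 12*k + 47)/180; s_k = R·t_k = k*(-k**2 - 12*k - 47)/(15*(k + 3)*(k + 4)*(k + 5)).
Δs = -12/(k**4 + 18*k**3 + 119*k**2 + 342*k + 360), as required.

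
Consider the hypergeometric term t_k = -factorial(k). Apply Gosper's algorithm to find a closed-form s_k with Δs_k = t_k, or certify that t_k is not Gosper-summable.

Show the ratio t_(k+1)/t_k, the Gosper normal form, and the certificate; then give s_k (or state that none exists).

Ratio r(k) = k + 1.
Take A(k)=k + 1, B(k)=1, C(k)=1.
Set up (k + 1)·f(k+1) − (1)·f(k) − (1) = 0.
deg f ≤ -1 (via 1,0,0).
Negative degree bound (-1): no f exists, t_k not Gosper-summable.

no hypergeometric antidifference exists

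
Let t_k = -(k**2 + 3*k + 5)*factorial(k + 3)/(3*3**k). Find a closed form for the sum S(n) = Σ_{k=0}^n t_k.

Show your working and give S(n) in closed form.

Ratio r(k) = (k + 4)*(3*k + (k + 1)**2 + 8)/(3*(k**2 + 3*k + 5)).
A = k/3 + 4/3, B = 1, C = k**2 + 3*k + 5.
Solve (k/3 + 4/3)·f(k+1) − (1)·f(k) = k**2 + 3*k + 5.
Degrees (1,0,2) ⇒ d ≤ 1.
Match coefficients ⇒ f(k) = 3*(k + 1).
R(k) = B(k−1)·f(k)/C(k) = 3*(k + 1)/(k**2 + 3*k + 5); s_k = R·t_k = -(k + 1)*factorial(k + 3)/3**k.
Check: Δs_k = -(k**2 + 3*k + 5)*factorial(k + 3)/(3*3**k). ✓
Σ_(k=0)^n t_k = s_(n+1) − s_(0) = (-3**(-n - 1)*(n + 2)*factorial(n + 4)) − (-6), i.e. 6 - n*factorial(n + 4)/(3*3**n) - 2*factorial(n + 4)/(3*3**n).

S(n) = 6 - n*factorial(n + 4)/(3*3**n) - 2*factorial(n + 4)/(3*3**n)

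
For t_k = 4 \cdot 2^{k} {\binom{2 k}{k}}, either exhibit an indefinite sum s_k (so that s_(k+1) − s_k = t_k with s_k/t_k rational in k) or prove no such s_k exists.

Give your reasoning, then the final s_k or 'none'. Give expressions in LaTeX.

r(k) = 4*(2*k + 1)/(k + 1) after simplifying.
Factor: A=8*k + 4; B=k + 1; C=1.
Key eq: (8*k + 4)·f(k+1) = (k)·f(k) + (1).
Bound: deg f ≤ -1.
Negative degree bound (-1): no f exists, t_k not Gosper-summable.

none (Gosper's algorithm certifies no s_k)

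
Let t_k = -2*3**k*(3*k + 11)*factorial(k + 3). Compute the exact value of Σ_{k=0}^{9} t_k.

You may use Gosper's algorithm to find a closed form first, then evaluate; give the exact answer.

Ratio r(k) = 3*(k + 4)*(3*k + 14)/(3*k + 11).
A = 3*k + 12, B = 1, C = k + 11/3.
Need (3*k + 12)·f(k+1) − (1)·f(k) = k + 11/3.
Bound: deg f ≤ 0.
Coefficient equations give f(k) = 1/3.
So s_k = (B(k−1)f/C)·t_k = (1/(3*k + 11))·t_k = -2*3**k*factorial(k + 3).
Verify: -2*3**k*(3*k + 11)*factorial(k + 3) matches t_k.
Sum = s_(10) − s_(0); s_(10) = -735398702438400, s_(0) = -12 ⇒ -735398702438388.

Σ = -735398702438388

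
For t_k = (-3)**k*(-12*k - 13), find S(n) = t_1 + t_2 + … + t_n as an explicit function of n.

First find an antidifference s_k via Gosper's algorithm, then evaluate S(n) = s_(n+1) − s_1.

Compute t_(k+1)/t_k: get 3*(-12*k - 25)/(12*k + 13).
A = -3, B = 1, C = k + 13/12.
Key eq: (-3)·f(k+1) = (1)·f(k) + (k + 13/12).
Bound: deg f ≤ 1.
Match coefficients ⇒ f(k) = -(3*k + 1)/12.
Then R = B(k−1)f/C = -(3*k + 1)/(12*k + 13), so s_k = R(k)·t_k = (-3)**k*(3*k + 1).
Δs = (-3)**k*(-12*k - 13), as required.
Evaluate: s_(n+1) = (-3)**(n + 1)*(3*n + 4); subtract s_(1) = -12 ⇒ S(n) = -9*(-3)**n*n - 12*(-3)**n + 12.

S(n) = -9*(-3)**n*n - 12*(-3)**n + 12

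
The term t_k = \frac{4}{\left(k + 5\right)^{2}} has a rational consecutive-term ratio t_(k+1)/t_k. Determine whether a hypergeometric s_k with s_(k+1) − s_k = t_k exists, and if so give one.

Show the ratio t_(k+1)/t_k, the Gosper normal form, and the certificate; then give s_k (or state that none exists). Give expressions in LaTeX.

t_(k+1)/t_k = (k + 5)**2/(k + 6)**2.
Gosper form: A/B · C(k+1)/C(k) with A=k**2 + 10*k + 25, B=k**2 + 12*k + 36, C=1.
Key eq: (k**2 + 10*k + 25)·f(k+1) = (k**2 + 10*k + 25)·f(k) + (1).
deg f ≤ 0 (via 2,2,0).
Write f(k) = c0. Then LHS − RHS = -1, requiring -1 = 0: contradictory. No certificate.

none (Gosper's algorithm certifies no s_k)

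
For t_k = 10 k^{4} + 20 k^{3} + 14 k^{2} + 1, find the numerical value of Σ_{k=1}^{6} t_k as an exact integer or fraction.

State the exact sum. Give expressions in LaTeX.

The ratio is (10*k**4 + 60*k**3 + 134*k**2 + 128*k + 45)/(10*k**4 + 20*k**3 + 14*k**2 + 1).
Take A(k)=1, B(k)=1, C(k)=k**4 + 2*k**3 + 7*k**2/5 + 1/10.
Need (1)·f(k+1) − (1)·f(k) = k**4 + 2*k**3 + 7*k**2/5 + 1/10.
Bound: deg f ≤ 5.
Coefficient equations give f(k) = k*(2*k**4 - 2*k**2 - 2*k + 3)/10.
Then R = B(k−1)f/C = k*(2*k**4 - 2*k**2 - 2*k + 3)/(10*k**4 + 20*k**3 + 14*k**2 + 1), so s_k = R(k)·t_k = k*(2*k**4 - 2*k**2 - 2*k + 3).
Check: Δs_k = 10*k**4 + 20*k**3 + 14*k**2 + 1. ✓
Evaluate s at k=7 and k=1: 32851 and 1; difference 32850.

Σ = 32850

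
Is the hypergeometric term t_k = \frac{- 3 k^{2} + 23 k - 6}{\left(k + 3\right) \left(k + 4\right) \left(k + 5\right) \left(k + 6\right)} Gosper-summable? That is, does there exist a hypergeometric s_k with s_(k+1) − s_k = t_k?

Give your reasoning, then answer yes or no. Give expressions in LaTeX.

r(k) = -(k + 3)*(23*k - 3*(k + 1)**2 + 17)/((k + 7)*(3*k**2 - 23*k + 6)) after simplifying.
Factor: A=k + 3; B=k + 7; C=k**2 - 23*k/3 + 2.
Key eq: (k + 3)·f(k+1) = (k + 6)·f(k) + (k**2 - 23*k/3 + 2).
From deg A=1, deg B=1, deg C=2: d=3.
A polynomial solution: f(k) = k*(k - 31)*(k - 2)/45.
Certificate R = B(k−1)f/C = k*(k - 31)*(k - 2)*(k + 6)/(15*(3*k**2 - 23*k + 6)) gives s_k = k*(-k**2 + 33*k - 62)/(15*(k + 3)*(k + 4)*(k + 5)).
s_(k+1) − s_k = (-3*k**2 + 23*k - 6)/(k**4 + 18*k**3 + 119*k**2 + 342*k + 360) = t_k.

Yes. s_k = \frac{k \left(- k^{2} + 33 k - 62\right)}{15 \left(k + 3\right) \left(k + 4\right) \left(k + 5\right)}.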